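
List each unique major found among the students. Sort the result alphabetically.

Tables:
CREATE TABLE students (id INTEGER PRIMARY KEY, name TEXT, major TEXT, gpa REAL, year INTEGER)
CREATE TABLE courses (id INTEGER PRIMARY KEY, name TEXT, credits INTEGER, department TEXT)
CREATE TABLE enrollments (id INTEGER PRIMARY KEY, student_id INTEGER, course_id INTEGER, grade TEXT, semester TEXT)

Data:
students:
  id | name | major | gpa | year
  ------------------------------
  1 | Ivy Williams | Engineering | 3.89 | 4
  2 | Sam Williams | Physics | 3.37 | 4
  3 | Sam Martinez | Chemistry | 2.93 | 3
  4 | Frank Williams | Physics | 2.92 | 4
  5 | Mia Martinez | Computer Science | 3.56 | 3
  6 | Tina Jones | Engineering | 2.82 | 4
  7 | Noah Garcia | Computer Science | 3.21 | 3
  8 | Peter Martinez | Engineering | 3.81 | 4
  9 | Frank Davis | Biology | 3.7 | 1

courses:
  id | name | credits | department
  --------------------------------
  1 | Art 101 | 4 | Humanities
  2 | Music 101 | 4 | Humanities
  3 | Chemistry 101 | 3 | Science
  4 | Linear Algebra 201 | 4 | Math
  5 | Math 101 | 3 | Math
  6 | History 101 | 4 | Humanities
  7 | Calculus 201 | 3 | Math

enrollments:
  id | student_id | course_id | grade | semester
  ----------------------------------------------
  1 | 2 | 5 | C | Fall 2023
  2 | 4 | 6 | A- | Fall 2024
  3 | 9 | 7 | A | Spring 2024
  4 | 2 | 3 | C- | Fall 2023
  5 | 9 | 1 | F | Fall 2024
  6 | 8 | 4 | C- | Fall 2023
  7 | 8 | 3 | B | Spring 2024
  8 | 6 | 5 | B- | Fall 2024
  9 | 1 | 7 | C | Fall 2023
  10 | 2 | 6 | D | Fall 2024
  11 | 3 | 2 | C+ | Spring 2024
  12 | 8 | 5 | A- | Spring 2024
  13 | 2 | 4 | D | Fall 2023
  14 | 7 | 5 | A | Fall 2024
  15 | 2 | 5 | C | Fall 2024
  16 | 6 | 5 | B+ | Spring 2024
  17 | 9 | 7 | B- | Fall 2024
SELECT DISTINCT major FROM students ORDER BY major

Execution result:
major
Biology
Chemistry
Computer Science
Engineering
Physics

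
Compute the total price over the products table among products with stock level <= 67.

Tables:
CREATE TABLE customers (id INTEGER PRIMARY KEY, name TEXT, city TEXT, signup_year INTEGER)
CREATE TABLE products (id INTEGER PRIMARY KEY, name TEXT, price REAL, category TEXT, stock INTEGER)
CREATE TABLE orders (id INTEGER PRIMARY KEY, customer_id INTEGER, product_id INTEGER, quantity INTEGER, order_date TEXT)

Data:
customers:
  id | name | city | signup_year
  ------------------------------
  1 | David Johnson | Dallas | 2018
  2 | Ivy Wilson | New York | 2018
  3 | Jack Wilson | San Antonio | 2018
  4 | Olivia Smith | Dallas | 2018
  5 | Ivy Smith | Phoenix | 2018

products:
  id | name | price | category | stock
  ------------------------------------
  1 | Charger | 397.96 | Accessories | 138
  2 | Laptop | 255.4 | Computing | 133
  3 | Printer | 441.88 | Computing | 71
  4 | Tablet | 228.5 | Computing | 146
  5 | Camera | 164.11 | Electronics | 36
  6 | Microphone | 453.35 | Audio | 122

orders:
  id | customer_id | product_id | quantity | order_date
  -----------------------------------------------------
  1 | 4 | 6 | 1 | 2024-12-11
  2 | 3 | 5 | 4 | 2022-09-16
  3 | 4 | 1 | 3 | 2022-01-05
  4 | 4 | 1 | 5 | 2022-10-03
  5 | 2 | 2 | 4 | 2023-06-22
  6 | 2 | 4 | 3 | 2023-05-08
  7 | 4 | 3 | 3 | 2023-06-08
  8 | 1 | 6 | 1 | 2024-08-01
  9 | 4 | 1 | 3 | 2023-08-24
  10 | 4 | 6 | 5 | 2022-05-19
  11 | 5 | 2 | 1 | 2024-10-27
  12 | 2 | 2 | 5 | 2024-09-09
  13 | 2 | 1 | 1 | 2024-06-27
SELECT SUM(price) FROM products WHERE stock <= 67

Execution result:
164.11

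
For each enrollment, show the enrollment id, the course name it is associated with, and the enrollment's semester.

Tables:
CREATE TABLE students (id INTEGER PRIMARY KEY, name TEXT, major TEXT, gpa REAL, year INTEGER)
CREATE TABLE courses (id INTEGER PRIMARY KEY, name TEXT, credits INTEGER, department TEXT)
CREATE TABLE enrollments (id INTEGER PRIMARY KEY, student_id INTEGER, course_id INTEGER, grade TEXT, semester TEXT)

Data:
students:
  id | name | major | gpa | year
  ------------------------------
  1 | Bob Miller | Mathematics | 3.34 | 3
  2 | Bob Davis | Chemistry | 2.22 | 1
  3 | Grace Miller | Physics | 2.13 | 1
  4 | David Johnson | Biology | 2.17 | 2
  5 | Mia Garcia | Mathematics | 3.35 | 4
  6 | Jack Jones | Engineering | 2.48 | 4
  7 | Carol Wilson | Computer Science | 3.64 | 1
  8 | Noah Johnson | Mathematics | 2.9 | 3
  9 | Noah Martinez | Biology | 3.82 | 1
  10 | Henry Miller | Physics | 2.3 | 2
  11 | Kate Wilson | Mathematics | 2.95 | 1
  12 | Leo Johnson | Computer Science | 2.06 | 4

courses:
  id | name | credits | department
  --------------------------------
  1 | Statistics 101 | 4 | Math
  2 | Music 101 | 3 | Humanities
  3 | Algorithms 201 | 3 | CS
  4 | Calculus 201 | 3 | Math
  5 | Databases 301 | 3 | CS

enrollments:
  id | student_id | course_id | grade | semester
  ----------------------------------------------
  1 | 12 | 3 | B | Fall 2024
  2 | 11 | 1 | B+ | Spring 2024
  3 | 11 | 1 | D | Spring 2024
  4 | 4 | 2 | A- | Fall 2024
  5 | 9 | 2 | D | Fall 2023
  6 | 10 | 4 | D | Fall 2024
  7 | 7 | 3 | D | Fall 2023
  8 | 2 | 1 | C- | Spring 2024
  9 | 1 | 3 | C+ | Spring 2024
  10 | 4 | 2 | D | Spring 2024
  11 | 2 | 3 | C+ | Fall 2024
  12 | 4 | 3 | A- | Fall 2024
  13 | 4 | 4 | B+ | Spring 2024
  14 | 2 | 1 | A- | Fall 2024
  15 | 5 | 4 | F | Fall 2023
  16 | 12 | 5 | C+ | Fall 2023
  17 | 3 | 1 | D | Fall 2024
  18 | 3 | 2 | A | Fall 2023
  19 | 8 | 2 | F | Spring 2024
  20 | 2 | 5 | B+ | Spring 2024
SELECT c.id, p.name AS course, c.semester FROM enrollments c JOIN courses p ON c.course_id = p.id

Execution result:
id | course | semester
1 | Algorithms 201 | Fall 2024
2 | Statistics 101 | Spring 2024
3 | Statistics 101 | Spring 2024
4 | Music 101 | Fall 2024
5 | Music 101 | Fall 2023
6 | Calculus 201 | Fall 2024
7 | Algorithms 201 | Fall 2023
8 | Statistics 101 | Spring 2024
9 | Algorithms 201 | Spring 2024
10 | Music 101 | Spring 2024
11 | Algorithms 201 | Fall 2024
12 | Algorithms 201 | Fall 2024
13 | Calculus 201 | Spring 2024
14 | Statistics 101 | Fall 2024
15 | Calculus 201 | Fall 2023
16 | Databases 301 | Fall 2023
17 | Statistics 101 | Fall 2024
18 | Music 101 | Fall 2023
19 | Music 101 | Spring 2024
20 | Databases 301 | Spring 2024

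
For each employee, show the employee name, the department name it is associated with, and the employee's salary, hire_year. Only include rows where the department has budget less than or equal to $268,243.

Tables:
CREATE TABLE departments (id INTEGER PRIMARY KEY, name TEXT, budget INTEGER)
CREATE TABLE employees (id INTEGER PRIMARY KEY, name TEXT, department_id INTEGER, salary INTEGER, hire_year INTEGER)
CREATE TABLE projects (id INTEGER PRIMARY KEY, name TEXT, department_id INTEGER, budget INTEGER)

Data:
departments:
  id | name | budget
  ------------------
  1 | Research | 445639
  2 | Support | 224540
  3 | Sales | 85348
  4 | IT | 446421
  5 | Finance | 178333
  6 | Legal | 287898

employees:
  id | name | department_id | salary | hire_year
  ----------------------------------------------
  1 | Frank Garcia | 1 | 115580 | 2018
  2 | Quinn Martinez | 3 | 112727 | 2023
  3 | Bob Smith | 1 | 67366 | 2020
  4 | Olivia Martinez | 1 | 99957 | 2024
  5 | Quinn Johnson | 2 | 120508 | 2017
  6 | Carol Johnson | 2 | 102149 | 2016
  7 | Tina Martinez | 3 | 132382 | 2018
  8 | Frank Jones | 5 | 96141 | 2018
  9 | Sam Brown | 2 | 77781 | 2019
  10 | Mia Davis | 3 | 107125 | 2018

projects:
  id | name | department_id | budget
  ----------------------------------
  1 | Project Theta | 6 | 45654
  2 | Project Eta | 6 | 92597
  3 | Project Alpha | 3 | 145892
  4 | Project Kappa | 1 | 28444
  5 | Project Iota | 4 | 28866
SELECT c.name, p.name AS department, c.salary, c.hire_year FROM employees c JOIN departments p ON c.department_id = p.id WHERE p.budget <= 268243

Execution result:
name | department | salary | hire_year
Quinn Martinez | Sales | 112727 | 2023
Quinn Johnson | Support | 120508 | 2017
Carol Johnson | Support | 102149 | 2016
Tina Martinez | Sales | 132382 | 2018
Frank Jones | Finance | 96141 | 2018
Sam Brown | Support | 77781 | 2019
Mia Davis | Sales | 107125 | 2018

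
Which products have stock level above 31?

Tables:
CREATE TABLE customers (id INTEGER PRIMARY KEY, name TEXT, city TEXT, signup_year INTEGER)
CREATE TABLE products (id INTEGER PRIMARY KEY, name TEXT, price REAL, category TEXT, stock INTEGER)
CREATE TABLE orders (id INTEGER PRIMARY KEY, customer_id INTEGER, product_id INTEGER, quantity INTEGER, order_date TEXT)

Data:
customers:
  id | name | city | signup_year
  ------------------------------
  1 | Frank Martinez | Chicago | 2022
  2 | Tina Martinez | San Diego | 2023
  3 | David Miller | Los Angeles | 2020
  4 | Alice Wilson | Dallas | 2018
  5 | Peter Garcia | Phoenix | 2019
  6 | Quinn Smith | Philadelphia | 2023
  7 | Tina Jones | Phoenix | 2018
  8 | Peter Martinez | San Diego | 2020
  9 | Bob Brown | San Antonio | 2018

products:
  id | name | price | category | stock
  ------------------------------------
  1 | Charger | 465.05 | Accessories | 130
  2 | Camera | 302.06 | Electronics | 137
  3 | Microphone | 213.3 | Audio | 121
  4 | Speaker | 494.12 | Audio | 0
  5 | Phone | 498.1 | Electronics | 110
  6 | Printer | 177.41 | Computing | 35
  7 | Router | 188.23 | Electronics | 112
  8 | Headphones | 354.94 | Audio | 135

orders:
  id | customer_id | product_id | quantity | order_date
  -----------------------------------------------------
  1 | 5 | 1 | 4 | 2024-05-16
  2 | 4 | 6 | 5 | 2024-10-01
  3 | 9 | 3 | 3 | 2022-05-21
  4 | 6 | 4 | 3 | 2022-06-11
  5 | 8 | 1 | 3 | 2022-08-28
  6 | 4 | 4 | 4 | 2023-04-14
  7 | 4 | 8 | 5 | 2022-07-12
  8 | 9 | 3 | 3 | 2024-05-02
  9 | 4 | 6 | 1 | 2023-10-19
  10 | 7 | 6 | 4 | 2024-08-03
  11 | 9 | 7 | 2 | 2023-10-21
SELECT name, stock FROM products WHERE stock > 31

Execution result:
name | stock
Charger | 130
Camera | 137
Microphone | 121
Phone | 110
Printer | 35
Router | 112
Headphones | 135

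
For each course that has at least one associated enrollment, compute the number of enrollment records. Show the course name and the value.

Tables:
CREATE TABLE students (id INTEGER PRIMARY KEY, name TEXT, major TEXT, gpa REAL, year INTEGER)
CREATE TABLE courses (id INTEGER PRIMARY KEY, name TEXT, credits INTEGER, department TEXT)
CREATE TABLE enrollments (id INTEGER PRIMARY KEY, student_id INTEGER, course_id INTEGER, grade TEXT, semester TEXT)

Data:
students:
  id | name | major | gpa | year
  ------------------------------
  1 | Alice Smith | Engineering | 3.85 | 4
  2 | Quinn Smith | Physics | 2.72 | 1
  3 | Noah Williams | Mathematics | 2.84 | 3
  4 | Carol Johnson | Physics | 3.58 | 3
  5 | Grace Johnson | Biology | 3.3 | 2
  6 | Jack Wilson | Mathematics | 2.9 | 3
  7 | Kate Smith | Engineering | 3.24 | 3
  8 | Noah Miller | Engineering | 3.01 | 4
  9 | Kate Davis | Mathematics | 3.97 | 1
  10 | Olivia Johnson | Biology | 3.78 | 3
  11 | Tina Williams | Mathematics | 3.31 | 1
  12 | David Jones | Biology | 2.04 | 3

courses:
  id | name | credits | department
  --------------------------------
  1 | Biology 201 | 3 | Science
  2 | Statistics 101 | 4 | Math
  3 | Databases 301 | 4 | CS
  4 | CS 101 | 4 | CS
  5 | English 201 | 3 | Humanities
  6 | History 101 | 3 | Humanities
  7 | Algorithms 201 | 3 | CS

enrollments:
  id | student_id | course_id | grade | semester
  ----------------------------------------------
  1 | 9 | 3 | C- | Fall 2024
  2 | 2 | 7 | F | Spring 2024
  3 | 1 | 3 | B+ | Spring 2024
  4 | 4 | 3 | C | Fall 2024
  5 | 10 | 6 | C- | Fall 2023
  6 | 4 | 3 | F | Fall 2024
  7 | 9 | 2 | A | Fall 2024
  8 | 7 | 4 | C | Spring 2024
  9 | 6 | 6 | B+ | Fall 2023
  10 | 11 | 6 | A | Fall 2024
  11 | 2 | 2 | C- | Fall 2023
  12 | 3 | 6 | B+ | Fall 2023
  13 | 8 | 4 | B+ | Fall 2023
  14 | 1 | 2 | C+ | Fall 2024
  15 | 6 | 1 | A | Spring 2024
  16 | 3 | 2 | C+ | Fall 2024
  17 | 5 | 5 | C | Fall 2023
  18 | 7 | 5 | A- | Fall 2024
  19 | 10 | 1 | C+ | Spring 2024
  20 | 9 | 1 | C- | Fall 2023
SELECT p.name, COUNT(*) AS n FROM enrollments c JOIN courses p ON c.course_id = p.id GROUP BY p.id, p.name

Execution result:
name | n
Biology 201 | 3
Statistics 101 | 4
Databases 301 | 4
CS 101 | 2
English 201 | 2
History 101 | 4
Algorithms 201 | 1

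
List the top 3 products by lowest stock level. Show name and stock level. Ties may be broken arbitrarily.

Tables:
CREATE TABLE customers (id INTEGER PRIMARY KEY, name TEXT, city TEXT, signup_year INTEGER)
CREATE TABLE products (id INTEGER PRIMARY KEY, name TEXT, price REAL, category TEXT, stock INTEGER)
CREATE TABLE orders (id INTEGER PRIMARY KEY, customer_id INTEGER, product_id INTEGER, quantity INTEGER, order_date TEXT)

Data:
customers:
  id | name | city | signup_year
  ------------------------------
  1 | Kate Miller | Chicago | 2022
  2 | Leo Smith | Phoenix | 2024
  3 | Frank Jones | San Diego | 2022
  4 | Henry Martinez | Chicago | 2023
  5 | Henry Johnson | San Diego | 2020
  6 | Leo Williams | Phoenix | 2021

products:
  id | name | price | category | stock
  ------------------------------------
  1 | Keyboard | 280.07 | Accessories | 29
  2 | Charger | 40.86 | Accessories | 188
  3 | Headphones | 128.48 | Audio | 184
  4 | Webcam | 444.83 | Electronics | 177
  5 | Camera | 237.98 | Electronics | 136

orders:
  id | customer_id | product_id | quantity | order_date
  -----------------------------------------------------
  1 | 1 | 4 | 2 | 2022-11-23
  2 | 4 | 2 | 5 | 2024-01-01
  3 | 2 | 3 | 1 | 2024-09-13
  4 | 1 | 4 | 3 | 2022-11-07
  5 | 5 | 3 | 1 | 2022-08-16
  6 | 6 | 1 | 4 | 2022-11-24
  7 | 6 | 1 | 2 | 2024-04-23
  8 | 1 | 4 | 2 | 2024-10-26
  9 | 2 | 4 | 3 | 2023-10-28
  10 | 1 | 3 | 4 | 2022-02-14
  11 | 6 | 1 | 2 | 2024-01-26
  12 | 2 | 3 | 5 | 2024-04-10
SELECT name, stock FROM products ORDER BY stock ASC LIMIT 3

Execution result:
name | stock
Keyboard | 29
Camera | 136
Webcam | 177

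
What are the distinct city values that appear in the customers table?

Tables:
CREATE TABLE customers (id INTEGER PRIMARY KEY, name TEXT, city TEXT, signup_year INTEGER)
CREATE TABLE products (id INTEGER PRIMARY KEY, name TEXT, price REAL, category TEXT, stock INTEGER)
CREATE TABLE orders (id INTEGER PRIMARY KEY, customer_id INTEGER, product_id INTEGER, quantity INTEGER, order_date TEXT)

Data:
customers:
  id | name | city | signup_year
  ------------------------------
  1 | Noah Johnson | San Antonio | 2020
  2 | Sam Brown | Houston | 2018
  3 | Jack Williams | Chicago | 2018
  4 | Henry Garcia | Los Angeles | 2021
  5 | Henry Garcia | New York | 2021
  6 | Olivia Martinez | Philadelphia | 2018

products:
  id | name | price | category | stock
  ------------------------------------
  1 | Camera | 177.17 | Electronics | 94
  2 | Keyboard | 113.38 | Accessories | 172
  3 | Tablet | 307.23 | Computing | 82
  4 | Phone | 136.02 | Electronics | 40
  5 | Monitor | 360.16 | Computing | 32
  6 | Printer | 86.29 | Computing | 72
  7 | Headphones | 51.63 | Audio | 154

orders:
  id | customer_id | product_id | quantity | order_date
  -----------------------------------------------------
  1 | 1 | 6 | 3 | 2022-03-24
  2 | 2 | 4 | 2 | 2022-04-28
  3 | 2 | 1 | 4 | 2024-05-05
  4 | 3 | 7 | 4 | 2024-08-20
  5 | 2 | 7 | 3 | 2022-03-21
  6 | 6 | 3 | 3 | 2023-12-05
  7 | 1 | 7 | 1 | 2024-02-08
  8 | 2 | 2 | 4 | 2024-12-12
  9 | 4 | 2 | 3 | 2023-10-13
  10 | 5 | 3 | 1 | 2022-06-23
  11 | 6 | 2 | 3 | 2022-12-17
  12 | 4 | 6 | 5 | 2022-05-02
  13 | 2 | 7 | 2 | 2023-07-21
SELECT DISTINCT city FROM customers

Execution result:
city
San Antonio
Houston
Chicago
Los Angeles
New York
Philadelphia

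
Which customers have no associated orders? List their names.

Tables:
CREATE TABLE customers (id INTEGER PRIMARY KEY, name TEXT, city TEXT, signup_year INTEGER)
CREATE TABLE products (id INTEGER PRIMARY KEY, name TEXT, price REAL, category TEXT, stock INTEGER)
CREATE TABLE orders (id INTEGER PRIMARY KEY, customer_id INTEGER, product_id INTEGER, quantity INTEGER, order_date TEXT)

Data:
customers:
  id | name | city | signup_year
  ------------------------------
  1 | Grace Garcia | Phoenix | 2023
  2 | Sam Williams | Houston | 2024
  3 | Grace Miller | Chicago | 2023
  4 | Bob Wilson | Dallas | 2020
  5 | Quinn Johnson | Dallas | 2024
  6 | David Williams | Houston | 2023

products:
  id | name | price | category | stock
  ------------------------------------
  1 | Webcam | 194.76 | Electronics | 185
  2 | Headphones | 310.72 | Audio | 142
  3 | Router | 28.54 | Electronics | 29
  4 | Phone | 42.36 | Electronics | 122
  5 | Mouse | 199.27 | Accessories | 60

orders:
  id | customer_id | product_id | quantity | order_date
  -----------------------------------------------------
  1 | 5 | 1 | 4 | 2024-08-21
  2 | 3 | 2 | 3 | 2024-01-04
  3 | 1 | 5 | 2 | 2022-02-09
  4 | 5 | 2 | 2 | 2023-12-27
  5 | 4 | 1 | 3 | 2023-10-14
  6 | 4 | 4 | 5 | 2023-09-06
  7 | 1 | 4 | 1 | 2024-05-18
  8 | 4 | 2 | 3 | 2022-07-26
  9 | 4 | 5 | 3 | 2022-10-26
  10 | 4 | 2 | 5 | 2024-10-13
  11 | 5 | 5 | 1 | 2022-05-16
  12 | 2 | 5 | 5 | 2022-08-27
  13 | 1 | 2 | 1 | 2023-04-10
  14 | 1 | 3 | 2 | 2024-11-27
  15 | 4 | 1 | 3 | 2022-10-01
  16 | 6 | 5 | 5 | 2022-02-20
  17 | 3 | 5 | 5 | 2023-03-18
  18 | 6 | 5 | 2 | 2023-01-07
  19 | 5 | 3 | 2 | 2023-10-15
SELECT p.name FROM customers p LEFT JOIN orders c ON c.customer_id = p.id WHERE c.id IS NULL

Execution result:
(no rows)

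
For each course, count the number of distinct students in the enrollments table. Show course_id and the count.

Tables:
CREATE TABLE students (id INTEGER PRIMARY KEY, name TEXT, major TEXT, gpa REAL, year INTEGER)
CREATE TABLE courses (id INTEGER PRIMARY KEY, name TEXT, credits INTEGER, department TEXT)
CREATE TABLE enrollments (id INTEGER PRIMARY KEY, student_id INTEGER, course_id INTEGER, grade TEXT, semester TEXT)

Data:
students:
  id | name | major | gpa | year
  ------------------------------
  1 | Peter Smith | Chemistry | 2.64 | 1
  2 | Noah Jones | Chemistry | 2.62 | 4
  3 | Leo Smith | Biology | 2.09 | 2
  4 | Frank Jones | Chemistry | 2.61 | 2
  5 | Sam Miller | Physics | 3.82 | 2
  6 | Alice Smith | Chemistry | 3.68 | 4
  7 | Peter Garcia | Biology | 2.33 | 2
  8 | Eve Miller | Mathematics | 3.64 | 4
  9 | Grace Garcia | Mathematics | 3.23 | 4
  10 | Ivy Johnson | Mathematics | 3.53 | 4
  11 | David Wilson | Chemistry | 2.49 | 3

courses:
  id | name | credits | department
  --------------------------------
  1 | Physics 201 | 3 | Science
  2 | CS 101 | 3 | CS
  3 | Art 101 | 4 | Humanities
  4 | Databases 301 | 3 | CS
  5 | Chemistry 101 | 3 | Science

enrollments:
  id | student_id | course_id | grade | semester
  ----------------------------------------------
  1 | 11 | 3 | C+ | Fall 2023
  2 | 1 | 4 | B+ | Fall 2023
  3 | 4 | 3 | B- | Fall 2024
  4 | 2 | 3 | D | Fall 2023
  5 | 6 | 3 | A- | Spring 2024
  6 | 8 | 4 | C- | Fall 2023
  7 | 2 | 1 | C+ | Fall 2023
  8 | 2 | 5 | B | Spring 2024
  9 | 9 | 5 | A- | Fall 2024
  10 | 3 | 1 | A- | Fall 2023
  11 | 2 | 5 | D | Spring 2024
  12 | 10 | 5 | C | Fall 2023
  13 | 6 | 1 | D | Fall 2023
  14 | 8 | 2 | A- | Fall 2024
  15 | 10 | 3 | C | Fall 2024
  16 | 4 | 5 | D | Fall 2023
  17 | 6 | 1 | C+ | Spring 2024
SELECT course_id, COUNT(DISTINCT student_id) AS distinct_student_count FROM enrollments GROUP BY course_id

Execution result:
course_id | distinct_student_count
1 | 3
2 | 1
3 | 5
4 | 2
5 | 4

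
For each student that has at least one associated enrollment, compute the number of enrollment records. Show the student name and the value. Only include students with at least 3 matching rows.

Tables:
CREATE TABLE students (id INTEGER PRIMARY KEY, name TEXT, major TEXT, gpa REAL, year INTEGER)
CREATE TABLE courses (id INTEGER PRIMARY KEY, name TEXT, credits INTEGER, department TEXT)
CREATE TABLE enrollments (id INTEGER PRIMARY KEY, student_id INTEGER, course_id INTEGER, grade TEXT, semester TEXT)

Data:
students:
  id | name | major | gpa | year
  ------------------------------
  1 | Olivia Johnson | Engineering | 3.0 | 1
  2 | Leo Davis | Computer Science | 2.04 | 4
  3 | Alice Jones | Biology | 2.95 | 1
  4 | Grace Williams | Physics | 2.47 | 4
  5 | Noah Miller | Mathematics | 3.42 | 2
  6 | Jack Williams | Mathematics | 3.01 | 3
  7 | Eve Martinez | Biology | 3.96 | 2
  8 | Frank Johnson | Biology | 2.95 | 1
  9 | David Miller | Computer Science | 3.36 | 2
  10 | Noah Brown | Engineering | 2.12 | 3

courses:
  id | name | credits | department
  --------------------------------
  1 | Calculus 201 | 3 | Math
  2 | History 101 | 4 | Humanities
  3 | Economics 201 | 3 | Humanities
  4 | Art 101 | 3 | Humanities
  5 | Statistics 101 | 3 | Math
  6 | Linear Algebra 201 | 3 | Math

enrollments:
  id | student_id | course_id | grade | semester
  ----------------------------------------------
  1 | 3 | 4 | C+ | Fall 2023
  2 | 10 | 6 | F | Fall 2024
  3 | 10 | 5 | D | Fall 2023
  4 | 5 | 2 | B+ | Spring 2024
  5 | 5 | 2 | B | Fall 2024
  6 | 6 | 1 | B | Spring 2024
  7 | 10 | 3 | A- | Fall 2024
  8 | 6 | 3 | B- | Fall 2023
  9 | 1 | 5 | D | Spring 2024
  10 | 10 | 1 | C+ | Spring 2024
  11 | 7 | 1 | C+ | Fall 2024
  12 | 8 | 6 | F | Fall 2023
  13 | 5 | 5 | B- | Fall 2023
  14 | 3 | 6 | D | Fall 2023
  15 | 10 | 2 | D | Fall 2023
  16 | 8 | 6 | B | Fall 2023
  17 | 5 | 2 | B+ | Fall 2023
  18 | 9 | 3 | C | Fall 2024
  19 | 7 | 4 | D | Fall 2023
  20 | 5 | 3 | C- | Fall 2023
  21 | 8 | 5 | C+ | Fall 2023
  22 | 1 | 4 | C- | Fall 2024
SELECT p.name, COUNT(*) AS n FROM enrollments c JOIN students p ON c.student_id = p.id GROUP BY p.id, p.name HAVING COUNT(*) >= 3

Execution result:
name | n
Noah Miller | 5
Frank Johnson | 3
Noah Brown | 5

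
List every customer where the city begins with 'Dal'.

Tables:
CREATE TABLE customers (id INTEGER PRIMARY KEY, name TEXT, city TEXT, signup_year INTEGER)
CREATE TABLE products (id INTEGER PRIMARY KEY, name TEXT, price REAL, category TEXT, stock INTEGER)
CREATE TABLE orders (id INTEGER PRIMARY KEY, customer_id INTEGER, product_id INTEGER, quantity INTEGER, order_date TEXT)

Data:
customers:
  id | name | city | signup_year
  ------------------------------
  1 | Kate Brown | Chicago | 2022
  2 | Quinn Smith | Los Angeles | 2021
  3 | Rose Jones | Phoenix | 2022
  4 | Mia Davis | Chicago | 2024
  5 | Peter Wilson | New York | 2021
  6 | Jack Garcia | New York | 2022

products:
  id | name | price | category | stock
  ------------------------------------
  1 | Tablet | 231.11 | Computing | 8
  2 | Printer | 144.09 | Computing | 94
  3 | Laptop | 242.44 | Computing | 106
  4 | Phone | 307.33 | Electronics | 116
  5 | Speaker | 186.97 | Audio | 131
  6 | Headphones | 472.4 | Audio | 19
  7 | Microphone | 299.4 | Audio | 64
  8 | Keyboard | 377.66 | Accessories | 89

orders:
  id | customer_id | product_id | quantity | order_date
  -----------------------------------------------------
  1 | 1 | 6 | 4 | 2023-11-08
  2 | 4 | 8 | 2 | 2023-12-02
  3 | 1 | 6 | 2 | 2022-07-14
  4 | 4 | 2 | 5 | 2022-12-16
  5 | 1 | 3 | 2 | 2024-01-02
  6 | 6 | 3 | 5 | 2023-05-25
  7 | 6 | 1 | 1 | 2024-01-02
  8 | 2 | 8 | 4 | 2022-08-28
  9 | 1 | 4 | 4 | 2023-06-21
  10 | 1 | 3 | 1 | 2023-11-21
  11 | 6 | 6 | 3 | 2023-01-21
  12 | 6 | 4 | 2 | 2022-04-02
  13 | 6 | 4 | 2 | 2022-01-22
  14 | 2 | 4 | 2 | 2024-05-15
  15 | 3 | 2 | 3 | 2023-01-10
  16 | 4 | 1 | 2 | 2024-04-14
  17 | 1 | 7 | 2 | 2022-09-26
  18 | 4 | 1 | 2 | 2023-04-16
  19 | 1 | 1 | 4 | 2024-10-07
SELECT name, city FROM customers WHERE city LIKE 'Dal%'

Execution result:
(no rows)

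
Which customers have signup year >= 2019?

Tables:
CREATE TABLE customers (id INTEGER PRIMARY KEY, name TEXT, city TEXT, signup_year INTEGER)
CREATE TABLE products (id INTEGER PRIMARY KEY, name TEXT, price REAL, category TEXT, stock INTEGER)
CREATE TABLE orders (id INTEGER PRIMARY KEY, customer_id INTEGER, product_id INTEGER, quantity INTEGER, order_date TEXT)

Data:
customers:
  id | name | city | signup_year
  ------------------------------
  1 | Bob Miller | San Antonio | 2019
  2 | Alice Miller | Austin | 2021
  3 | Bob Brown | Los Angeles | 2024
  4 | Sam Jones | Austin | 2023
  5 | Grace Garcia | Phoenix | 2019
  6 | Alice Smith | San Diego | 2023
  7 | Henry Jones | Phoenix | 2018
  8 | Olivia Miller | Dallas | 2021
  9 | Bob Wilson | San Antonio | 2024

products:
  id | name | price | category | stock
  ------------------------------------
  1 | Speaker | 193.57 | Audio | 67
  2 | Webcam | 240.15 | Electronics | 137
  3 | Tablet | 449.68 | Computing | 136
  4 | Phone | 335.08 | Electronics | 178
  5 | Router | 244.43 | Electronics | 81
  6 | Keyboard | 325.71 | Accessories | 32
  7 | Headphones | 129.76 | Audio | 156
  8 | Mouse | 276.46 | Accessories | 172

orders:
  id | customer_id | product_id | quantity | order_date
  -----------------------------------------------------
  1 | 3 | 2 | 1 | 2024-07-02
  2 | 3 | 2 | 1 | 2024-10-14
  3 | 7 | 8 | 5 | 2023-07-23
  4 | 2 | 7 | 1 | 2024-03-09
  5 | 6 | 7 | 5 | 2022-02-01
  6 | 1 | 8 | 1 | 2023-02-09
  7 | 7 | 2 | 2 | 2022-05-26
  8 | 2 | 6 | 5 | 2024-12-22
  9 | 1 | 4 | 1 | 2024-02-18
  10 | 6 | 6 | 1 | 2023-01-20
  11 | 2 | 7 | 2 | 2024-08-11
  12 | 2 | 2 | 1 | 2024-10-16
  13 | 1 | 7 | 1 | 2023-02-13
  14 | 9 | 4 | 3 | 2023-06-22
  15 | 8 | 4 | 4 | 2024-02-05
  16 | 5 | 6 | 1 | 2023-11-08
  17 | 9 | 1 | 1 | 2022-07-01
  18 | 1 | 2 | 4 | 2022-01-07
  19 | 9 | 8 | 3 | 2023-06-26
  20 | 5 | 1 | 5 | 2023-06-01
SELECT name, signup_year FROM customers WHERE signup_year >= 2019

Execution result:
name | signup_year
Bob Miller | 2019
Alice Miller | 2021
Bob Brown | 2024
Sam Jones | 2023
Grace Garcia | 2019
Alice Smith | 2023
Olivia Miller | 2021
Bob Wilson | 2024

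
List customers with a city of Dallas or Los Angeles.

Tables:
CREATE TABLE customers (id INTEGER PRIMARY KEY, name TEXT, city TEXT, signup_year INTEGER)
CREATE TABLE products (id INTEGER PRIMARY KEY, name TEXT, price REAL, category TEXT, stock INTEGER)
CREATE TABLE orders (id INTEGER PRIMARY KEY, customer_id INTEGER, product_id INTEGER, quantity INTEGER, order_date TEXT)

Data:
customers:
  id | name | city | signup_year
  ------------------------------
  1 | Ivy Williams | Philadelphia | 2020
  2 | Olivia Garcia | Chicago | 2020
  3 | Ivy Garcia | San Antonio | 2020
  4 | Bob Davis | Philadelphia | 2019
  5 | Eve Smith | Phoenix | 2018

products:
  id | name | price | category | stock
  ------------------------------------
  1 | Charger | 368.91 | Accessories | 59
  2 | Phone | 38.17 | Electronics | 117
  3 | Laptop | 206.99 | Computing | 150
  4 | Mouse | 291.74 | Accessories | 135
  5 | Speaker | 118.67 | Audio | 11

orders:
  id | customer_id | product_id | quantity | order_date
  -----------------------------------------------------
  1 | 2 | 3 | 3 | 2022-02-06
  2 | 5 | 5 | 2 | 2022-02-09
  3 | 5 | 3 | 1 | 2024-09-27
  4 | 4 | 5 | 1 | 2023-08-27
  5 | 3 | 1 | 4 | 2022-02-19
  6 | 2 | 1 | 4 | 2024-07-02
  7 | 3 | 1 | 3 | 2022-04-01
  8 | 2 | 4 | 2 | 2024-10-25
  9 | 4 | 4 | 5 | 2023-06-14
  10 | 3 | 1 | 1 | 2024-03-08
SELECT name, city FROM customers WHERE city IN ('Dallas', 'Los Angeles')

Execution result:
(no rows)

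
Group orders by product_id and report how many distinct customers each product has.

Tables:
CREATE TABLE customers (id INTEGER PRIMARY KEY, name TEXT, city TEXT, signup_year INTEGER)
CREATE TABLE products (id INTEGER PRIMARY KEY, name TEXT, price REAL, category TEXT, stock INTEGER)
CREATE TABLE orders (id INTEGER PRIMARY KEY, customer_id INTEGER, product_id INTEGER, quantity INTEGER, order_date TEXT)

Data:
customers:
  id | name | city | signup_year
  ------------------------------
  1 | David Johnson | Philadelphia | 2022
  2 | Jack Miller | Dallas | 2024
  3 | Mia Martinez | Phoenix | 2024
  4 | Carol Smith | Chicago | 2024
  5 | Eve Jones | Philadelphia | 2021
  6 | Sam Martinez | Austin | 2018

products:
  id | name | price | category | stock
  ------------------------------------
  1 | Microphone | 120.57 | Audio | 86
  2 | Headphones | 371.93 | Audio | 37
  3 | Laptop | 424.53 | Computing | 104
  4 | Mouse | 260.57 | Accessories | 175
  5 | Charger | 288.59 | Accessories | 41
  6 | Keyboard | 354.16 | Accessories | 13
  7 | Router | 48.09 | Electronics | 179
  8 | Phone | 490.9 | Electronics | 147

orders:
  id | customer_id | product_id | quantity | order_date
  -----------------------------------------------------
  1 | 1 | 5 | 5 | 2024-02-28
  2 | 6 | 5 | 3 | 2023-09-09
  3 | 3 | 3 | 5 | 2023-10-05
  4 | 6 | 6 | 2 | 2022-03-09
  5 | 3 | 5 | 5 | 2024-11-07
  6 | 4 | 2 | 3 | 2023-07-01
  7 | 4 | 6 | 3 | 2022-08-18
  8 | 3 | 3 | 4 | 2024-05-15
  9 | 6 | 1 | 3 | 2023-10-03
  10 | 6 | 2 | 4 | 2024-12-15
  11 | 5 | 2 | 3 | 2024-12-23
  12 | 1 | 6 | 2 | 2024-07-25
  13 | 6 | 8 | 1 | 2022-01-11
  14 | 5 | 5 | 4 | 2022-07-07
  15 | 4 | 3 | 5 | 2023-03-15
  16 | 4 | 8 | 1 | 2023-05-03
SELECT product_id, COUNT(DISTINCT customer_id) AS distinct_customer_count FROM orders GROUP BY product_id

Execution result:
product_id | distinct_customer_count
1 | 1
2 | 3
3 | 2
5 | 4
6 | 3
8 | 2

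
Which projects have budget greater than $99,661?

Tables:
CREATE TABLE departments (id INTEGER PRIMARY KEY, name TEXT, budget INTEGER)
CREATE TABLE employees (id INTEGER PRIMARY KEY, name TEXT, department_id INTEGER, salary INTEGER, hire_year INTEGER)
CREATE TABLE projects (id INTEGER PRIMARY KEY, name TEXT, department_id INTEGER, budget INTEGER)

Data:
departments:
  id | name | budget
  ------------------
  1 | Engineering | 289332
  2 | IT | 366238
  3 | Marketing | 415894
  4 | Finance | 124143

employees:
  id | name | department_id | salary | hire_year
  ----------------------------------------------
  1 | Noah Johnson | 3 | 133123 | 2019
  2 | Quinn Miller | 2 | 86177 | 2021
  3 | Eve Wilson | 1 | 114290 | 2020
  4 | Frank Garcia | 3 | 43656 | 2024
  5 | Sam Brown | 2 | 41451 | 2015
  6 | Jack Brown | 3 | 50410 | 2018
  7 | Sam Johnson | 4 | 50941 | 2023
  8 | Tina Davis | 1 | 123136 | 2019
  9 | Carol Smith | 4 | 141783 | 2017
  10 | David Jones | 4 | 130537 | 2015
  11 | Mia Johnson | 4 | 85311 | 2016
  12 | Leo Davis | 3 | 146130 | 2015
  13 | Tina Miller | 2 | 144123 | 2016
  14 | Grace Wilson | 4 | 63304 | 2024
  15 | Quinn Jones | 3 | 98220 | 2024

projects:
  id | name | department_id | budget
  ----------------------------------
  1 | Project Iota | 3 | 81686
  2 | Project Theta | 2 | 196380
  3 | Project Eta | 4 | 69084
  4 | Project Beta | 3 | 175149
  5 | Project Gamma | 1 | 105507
SELECT name, budget FROM projects WHERE budget > 99661

Execution result:
name | budget
Project Theta | 196380
Project Beta | 175149
Project Gamma | 105507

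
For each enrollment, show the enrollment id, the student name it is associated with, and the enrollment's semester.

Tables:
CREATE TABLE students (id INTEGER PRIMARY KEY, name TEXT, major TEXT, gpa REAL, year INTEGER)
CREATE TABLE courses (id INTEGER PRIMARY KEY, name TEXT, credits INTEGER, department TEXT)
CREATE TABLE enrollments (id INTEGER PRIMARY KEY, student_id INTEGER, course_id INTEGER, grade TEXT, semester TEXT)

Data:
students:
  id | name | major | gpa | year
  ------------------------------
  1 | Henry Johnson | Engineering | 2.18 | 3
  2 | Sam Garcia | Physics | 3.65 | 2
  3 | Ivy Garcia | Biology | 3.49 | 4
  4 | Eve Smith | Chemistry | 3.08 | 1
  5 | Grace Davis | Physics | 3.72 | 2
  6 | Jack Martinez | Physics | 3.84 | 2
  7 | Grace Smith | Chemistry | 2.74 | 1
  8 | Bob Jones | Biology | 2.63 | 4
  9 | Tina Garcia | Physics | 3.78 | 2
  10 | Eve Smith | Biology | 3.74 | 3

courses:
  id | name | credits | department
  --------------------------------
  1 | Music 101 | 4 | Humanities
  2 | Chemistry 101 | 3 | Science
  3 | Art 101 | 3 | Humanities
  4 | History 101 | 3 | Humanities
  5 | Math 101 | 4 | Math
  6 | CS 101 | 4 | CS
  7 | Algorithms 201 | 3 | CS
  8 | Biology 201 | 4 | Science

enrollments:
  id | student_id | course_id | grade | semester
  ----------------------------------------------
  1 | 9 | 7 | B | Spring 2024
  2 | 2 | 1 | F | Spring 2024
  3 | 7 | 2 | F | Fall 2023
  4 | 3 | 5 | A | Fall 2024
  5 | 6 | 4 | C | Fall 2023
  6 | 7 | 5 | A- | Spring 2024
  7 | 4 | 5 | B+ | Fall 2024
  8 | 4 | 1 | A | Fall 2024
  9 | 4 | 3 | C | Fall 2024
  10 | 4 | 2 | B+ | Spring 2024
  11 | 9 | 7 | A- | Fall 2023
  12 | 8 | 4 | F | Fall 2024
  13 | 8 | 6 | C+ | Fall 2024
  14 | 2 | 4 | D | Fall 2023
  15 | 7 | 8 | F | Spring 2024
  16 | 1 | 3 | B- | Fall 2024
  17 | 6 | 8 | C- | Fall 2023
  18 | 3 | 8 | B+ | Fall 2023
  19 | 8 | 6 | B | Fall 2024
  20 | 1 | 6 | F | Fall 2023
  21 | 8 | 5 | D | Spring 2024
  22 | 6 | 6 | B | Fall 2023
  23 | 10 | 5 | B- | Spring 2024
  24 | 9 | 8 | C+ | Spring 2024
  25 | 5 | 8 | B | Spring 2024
SELECT c.id, p.name AS student, c.semester FROM enrollments c JOIN students p ON c.student_id = p.id

Execution result:
id | student | semester
1 | Tina Garcia | Spring 2024
2 | Sam Garcia | Spring 2024
3 | Grace Smith | Fall 2023
4 | Ivy Garcia | Fall 2024
5 | Jack Martinez | Fall 2023
6 | Grace Smith | Spring 2024
7 | Eve Smith | Fall 2024
8 | Eve Smith | Fall 2024
9 | Eve Smith | Fall 2024
10 | Eve Smith | Spring 2024
11 | Tina Garcia | Fall 2023
12 | Bob Jones | Fall 2024
13 | Bob Jones | Fall 2024
14 | Sam Garcia | Fall 2023
15 | Grace Smith | Spring 2024
16 | Henry Johnson | Fall 2024
17 | Jack Martinez | Fall 2023
18 | Ivy Garcia | Fall 2023
19 | Bob Jones | Fall 2024
20 | Henry Johnson | Fall 2023
21 | Bob Jones | Spring 2024
22 | Jack Martinez | Fall 2023
23 | Eve Smith | Spring 2024
24 | Tina Garcia | Spring 2024
25 | Grace Davis | Spring 2024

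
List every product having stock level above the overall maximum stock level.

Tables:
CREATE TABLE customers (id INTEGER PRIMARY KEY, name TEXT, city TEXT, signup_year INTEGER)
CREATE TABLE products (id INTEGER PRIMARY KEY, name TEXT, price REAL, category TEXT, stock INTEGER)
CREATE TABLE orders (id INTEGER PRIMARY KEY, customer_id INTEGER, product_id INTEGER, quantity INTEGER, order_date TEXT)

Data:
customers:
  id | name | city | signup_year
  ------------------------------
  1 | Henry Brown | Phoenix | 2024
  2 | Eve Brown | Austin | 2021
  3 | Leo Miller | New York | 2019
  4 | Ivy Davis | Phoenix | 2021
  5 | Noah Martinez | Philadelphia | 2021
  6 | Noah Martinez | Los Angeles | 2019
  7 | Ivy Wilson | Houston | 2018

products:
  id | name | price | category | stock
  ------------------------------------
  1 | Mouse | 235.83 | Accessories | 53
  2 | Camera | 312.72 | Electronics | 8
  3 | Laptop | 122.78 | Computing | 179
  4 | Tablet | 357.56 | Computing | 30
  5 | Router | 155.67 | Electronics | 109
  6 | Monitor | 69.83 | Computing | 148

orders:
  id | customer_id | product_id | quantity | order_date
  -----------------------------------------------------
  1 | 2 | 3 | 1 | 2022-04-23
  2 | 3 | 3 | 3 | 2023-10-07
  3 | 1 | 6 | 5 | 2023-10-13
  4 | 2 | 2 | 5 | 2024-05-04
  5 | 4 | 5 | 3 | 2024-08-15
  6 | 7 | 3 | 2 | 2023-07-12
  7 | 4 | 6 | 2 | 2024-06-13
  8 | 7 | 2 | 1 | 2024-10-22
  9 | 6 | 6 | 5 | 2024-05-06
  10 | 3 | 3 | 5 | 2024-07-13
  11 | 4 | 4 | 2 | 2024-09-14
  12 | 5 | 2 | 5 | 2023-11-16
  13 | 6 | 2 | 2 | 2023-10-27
SELECT name, stock FROM products WHERE stock > (SELECT MAX(stock) FROM products)

Execution result:
(no rows)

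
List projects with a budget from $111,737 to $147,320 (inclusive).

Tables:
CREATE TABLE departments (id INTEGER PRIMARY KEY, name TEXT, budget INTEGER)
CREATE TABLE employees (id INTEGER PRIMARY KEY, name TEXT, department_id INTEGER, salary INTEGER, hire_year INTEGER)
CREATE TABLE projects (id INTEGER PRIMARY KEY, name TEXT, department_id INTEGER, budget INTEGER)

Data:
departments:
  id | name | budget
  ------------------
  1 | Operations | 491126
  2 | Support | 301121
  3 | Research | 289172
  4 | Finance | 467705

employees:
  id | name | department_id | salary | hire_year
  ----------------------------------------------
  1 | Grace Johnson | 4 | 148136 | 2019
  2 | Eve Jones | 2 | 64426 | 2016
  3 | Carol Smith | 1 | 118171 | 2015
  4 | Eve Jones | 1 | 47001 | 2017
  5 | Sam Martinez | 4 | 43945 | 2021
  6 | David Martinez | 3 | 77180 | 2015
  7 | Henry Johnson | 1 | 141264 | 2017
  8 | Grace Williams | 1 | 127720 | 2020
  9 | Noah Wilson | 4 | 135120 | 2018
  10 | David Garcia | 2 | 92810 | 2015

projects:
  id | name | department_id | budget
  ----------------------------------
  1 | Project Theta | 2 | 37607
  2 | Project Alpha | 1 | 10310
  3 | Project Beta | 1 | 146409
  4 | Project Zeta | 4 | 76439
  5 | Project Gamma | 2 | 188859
SELECT name, budget FROM projects WHERE budget BETWEEN 111737 AND 147320

Execution result:
name | budget
Project Beta | 146409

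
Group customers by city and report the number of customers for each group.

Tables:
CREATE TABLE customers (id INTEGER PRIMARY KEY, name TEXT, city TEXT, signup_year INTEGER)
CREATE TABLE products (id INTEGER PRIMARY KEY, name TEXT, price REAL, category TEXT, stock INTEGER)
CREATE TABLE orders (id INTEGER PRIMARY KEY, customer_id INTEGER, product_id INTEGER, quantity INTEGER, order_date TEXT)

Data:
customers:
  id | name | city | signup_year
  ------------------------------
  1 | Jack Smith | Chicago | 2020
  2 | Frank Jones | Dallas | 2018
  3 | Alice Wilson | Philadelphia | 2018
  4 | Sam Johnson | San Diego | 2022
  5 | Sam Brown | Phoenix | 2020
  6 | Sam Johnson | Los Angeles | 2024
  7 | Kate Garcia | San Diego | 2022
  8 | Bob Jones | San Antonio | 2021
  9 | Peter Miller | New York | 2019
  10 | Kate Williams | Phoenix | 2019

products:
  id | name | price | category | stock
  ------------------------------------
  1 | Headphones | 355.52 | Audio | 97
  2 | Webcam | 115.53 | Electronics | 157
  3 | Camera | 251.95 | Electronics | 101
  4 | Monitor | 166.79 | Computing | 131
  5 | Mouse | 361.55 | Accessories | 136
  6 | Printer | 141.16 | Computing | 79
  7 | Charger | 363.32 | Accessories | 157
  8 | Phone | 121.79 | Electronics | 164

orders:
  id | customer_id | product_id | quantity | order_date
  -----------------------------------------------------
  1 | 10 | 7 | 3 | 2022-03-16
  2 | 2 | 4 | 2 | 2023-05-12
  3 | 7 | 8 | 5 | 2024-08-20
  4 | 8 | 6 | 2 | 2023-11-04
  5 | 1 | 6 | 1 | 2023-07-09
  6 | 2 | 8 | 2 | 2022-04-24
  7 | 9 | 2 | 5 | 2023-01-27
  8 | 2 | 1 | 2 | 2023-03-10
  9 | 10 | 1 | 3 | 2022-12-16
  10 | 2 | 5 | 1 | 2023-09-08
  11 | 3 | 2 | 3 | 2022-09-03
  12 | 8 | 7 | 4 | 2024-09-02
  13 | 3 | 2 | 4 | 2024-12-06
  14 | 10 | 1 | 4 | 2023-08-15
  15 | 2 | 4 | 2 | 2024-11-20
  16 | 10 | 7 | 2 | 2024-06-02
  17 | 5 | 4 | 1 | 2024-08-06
SELECT city, COUNT(*) AS n FROM customers GROUP BY city

Execution result:
city | n
Chicago | 1
Dallas | 1
Los Angeles | 1
New York | 1
Philadelphia | 1
Phoenix | 2
San Antonio | 1
San Diego | 2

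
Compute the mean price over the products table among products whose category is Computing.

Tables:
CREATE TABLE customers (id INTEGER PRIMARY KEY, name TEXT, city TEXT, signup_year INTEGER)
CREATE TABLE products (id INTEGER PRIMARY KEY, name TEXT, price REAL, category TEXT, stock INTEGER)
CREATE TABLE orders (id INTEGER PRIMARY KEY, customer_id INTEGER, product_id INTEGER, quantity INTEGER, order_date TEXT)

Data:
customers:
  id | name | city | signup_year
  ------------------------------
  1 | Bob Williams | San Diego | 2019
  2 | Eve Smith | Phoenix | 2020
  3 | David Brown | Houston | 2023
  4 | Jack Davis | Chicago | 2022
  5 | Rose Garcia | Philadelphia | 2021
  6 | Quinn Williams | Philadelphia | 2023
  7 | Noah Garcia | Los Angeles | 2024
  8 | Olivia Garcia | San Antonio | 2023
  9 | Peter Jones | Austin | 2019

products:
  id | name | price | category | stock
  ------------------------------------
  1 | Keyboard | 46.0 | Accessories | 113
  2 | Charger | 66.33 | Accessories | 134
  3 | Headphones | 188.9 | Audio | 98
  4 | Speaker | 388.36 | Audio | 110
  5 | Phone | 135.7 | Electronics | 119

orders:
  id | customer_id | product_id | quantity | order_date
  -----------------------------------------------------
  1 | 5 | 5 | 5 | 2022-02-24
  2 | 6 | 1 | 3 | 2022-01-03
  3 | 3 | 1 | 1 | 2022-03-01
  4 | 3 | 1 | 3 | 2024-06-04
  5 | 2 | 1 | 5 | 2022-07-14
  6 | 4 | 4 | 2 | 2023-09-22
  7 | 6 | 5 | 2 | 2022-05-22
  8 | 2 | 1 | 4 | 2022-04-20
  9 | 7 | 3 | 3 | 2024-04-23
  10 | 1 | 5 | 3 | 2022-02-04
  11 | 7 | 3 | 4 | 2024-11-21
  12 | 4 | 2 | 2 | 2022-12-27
SELECT AVG(price) FROM products WHERE category = 'Computing'

Execution result:
NULL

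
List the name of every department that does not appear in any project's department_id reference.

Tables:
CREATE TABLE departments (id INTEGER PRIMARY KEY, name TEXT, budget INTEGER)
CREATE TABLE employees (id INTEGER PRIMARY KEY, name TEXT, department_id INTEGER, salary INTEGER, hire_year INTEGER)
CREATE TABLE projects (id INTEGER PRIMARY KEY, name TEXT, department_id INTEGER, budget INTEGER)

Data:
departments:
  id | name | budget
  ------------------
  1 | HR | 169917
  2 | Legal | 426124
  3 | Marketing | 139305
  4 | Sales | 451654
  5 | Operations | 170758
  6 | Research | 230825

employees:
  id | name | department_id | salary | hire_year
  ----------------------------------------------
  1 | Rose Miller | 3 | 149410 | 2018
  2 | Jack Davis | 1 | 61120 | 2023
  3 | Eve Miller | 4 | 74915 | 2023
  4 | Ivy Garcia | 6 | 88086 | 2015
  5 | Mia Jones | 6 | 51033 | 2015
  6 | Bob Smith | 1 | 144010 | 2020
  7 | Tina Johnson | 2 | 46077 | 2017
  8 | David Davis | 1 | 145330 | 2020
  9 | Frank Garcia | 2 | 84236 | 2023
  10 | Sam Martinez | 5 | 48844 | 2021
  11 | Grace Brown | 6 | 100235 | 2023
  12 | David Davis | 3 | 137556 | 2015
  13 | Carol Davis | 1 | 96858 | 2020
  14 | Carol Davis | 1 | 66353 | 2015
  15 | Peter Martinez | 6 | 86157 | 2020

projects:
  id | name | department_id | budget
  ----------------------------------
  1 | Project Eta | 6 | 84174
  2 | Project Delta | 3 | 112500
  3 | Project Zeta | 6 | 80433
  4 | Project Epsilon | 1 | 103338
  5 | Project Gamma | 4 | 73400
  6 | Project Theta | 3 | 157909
SELECT p.name FROM departments p LEFT JOIN projects c ON c.department_id = p.id WHERE c.id IS NULL

Execution result:
name
Legal
Operations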